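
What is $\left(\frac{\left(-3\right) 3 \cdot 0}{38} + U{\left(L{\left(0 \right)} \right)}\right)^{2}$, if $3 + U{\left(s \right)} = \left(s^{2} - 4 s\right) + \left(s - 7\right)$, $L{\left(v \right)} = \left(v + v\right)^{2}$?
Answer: $100$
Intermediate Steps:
$L{\left(v \right)} = 4 v^{2}$ ($L{\left(v \right)} = \left(2 v\right)^{2} = 4 v^{2}$)
$U{\left(s \right)} = -10 + s^{2} - 3 s$ ($U{\left(s \right)} = -3 + \left(\left(s^{2} - 4 s\right) + \left(s - 7\right)\right) = -3 + \left(\left(s^{2} - 4 s\right) + \left(-7 + s\right)\right) = -3 - \left(7 - s^{2} + 3 s\right) = -10 + s^{2} - 3 s$)
$\left(\frac{\left(-3\right) 3 \cdot 0}{38} + U{\left(L{\left(0 \right)} \right)}\right)^{2} = \left(\frac{\left(-3\right) 3 \cdot 0}{38} - \left(10 + 0 + 3 \cdot 4 \cdot 0^{2}\right)\right)^{2} = \left(\left(-9\right) 0 \cdot \frac{1}{38} - \left(10 + 0 + 3 \cdot 4 \cdot 0\right)\right)^{2} = \left(0 \cdot \frac{1}{38} - \left(10 - 0^{2}\right)\right)^{2} = \left(0 + \left(-10 + 0 + 0\right)\right)^{2} = \left(0 - 10\right)^{2} = \left(-10\right)^{2} = 100$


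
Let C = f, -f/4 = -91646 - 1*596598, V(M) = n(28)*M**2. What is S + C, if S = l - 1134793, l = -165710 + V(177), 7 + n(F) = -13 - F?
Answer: -51319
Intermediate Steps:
n(F) = -20 - F (n(F) = -7 + (-13 - F) = -20 - F)
V(M) = -48*M**2 (V(M) = (-20 - 1*28)*M**2 = (-20 - 28)*M**2 = -48*M**2)
l = -1669502 (l = -165710 - 48*177**2 = -165710 - 48*31329 = -165710 - 1503792 = -1669502)
f = 2752976 (f = -4*(-91646 - 1*596598) = -4*(-91646 - 596598) = -4*(-688244) = 2752976)
C = 2752976
S = -2804295 (S = -1669502 - 1134793 = -2804295)
S + C = -2804295 + 2752976 = -51319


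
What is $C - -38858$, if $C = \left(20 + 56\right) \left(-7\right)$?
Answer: $38326$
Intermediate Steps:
$C = -532$ ($C = 76 \left(-7\right) = -532$)
$C - -38858 = -532 - -38858 = -532 + 38858 = 38326$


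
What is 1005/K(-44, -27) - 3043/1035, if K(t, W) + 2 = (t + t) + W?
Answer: -155134/13455 ≈ -11.530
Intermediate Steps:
K(t, W) = -2 + W + 2*t (K(t, W) = -2 + ((t + t) + W) = -2 + (2*t + W) = -2 + (W + 2*t) = -2 + W + 2*t)
1005/K(-44, -27) - 3043/1035 = 1005/(-2 - 27 + 2*(-44)) - 3043/1035 = 1005/(-2 - 27 - 88) - 3043*1/1035 = 1005/(-117) - 3043/1035 = 1005*(-1/117) - 3043/1035 = -335/39 - 3043/1035 = -155134/13455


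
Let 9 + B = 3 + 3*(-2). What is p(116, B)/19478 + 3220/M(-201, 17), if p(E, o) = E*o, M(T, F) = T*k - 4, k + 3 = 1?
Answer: 15541286/1938061 ≈ 8.0190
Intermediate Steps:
k = -2 (k = -3 + 1 = -2)
B = -12 (B = -9 + (3 + 3*(-2)) = -9 + (3 - 6) = -9 - 3 = -12)
M(T, F) = -4 - 2*T (M(T, F) = T*(-2) - 4 = -2*T - 4 = -4 - 2*T)
p(116, B)/19478 + 3220/M(-201, 17) = (116*(-12))/19478 + 3220/(-4 - 2*(-201)) = -1392*1/19478 + 3220/(-4 + 402) = -696/9739 + 3220/398 = -696/9739 + 3220*(1/398) = -696/9739 + 1610/199 = 15541286/1938061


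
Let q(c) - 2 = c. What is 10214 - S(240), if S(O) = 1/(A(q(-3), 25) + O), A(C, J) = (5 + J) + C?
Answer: 2747565/269 ≈ 10214.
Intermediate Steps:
q(c) = 2 + c
A(C, J) = 5 + C + J
S(O) = 1/(29 + O) (S(O) = 1/((5 + (2 - 3) + 25) + O) = 1/((5 - 1 + 25) + O) = 1/(29 + O))
10214 - S(240) = 10214 - 1/(29 + 240) = 10214 - 1/269 = 2747565/269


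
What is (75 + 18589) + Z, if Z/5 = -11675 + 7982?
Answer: 199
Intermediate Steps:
Z = -18465 (Z = 5*(-11675 + 7982) = 5*(-3693) = -18465)
(75 + 18589) + Z = (75 + 18589) - 18465 = 18664 - 18465 = 199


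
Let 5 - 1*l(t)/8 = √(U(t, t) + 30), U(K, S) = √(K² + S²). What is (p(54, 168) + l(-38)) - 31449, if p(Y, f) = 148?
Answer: -31261 - 8*√(30 + 38*√2) ≈ -31334.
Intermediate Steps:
l(t) = 40 - 8*√(30 + √2*√(t²)) (l(t) = 40 - 8*√(√(t² + t²) + 30) = 40 - 8*√(√(2*t²) + 30) = 40 - 8*√(√2*√(t²) + 30) = 40 - 8*√(30 + √2*√(t²)))
(p(54, 168) + l(-38)) - 31449 = (148 + (40 - 8*√(30 + √2*√((-38)²)))) - 31449 = (148 + (40 - 8*√(30 + √2*√1444))) - 31449 = (148 + (40 - 8*√(30 + √2*38))) - 31449 = (148 + (40 - 8*√(30 + 38*√2))) - 31449 = (188 - 8*√(30 + 38*√2)) - 31449 = -31261 - 8*√(30 + 38*√2)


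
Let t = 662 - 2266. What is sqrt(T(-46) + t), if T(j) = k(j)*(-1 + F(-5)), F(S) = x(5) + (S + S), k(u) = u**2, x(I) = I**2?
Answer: 2*sqrt(7005) ≈ 167.39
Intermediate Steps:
F(S) = 25 + 2*S (F(S) = 5**2 + (S + S) = 25 + 2*S)
T(j) = 14*j**2 (T(j) = j**2*(-1 + (25 + 2*(-5))) = j**2*(-1 + (25 - 10)) = j**2*(-1 + 15) = j**2*14 = 14*j**2)
t = -1604
sqrt(T(-46) + t) = sqrt(14*(-46)**2 - 1604) = sqrt(14*2116 - 1604) = sqrt(29624 - 1604) = sqrt(28020) = 2*sqrt(7005)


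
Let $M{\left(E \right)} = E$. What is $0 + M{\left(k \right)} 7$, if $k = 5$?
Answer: $35$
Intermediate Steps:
$0 + M{\left(k \right)} 7 = 0 + 5 \cdot 7 = 0 + 35 = 35$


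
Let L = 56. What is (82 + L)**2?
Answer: 19044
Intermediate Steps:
(82 + L)**2 = (82 + 56)**2 = 138**2 = 19044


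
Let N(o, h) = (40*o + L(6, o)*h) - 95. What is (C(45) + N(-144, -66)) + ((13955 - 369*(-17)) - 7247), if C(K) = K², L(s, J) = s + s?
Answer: 8359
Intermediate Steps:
L(s, J) = 2*s
N(o, h) = -95 + 12*h + 40*o (N(o, h) = (40*o + (2*6)*h) - 95 = (40*o + 12*h) - 95 = (12*h + 40*o) - 95 = -95 + 12*h + 40*o)
(C(45) + N(-144, -66)) + ((13955 - 369*(-17)) - 7247) = (45² + (-95 + 12*(-66) + 40*(-144))) + ((13955 - 369*(-17)) - 7247) = (2025 + (-95 - 792 - 5760)) + ((13955 + 6273) - 7247) = (2025 - 6647) + (20228 - 7247) = -4622 + 12981 = 8359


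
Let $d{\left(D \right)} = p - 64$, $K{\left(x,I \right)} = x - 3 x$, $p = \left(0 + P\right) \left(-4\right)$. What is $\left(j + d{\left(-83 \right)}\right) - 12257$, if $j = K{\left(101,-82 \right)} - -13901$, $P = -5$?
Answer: $1398$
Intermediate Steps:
$p = 20$ ($p = \left(0 - 5\right) \left(-4\right) = \left(-5\right) \left(-4\right) = 20$)
$K{\left(x,I \right)} = - 2 x$
$d{\left(D \right)} = -44$ ($d{\left(D \right)} = 20 - 64 = -44$)
$j = 13699$ ($j = \left(-2\right) 101 - -13901 = -202 + 13901 = 13699$)
$\left(j + d{\left(-83 \right)}\right) - 12257 = \left(13699 - 44\right) - 12257 = 13655 - 12257 = 1398$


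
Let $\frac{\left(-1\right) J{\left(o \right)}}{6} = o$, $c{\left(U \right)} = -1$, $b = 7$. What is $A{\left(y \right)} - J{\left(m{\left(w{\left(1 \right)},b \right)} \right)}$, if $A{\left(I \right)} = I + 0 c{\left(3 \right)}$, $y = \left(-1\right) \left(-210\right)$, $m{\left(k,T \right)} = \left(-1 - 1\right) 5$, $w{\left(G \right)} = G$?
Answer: $150$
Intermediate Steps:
$m{\left(k,T \right)} = -10$ ($m{\left(k,T \right)} = \left(-2\right) 5 = -10$)
$J{\left(o \right)} = - 6 o$
$y = 210$
$A{\left(I \right)} = I$ ($A{\left(I \right)} = I + 0 \left(-1\right) = I + 0 = I$)
$A{\left(y \right)} - J{\left(m{\left(w{\left(1 \right)},b \right)} \right)} = 210 - \left(-6\right) \left(-10\right) = 210 - 60 = 150$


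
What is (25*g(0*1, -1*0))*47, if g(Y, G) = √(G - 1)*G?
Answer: 0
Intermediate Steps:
g(Y, G) = G*√(-1 + G) (g(Y, G) = √(-1 + G)*G = G*√(-1 + G))
(25*g(0*1, -1*0))*47 = (25*((-1*0)*√(-1 - 1*0)))*47 = (25*(0*√(-1 + 0)))*47 = (25*(0*√(-1)))*47 = (25*(0*I))*47 = (25*0)*47 = 0*47 = 0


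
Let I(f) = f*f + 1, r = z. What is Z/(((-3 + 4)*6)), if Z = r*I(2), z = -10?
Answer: -25/3 ≈ -8.3333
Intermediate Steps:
r = -10
I(f) = 1 + f**2 (I(f) = f**2 + 1 = 1 + f**2)
Z = -50 (Z = -10*(1 + 2**2) = -10*(1 + 4) = -10*5 = -50)
Z/(((-3 + 4)*6)) = -50/((-3 + 4)*6) = -50/(1*6) = -50/6 = (1/6)*(-50) = -25/3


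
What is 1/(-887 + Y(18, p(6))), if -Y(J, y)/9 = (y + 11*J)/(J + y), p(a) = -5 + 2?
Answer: -1/1004 ≈ -0.00099602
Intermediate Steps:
p(a) = -3
Y(J, y) = -9*(y + 11*J)/(J + y)
1/(-887 + Y(18, p(6))) = 1/(-887 + 9*(-1*(-3) - 11*18)/(18 - 3)) = 1/(-887 + 9*(3 - 198)/15) = 1/(-887 + 9*(1/15)*(-195)) = 1/(-887 - 117) = 1/(-1004) = -1/1004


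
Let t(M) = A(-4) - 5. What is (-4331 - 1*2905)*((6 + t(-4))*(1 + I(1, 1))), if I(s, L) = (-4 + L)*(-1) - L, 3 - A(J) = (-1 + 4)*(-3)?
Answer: -282204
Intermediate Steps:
A(J) = 12 (A(J) = 3 - (-1 + 4)*(-3) = 3 - 3*(-3) = 3 - 1*(-9) = 3 + 9 = 12)
t(M) = 7 (t(M) = 12 - 5 = 7)
I(s, L) = 4 - 2*L (I(s, L) = (4 - L) - L = 4 - 2*L)
(-4331 - 1*2905)*((6 + t(-4))*(1 + I(1, 1))) = (-4331 - 1*2905)*((6 + 7)*(1 + (4 - 2*1))) = (-4331 - 2905)*(13*(1 + (4 - 2))) = -94068*(1 + 2) = -94068*3 = -7236*39 = -282204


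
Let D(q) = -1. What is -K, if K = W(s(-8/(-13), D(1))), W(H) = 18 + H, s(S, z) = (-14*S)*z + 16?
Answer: -554/13 ≈ -42.615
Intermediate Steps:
s(S, z) = 16 - 14*S*z (s(S, z) = -14*S*z + 16 = 16 - 14*S*z)
K = 554/13 (K = 18 + (16 - 14*(-8/(-13))*(-1)) = 18 + (16 - 14*(-8*(-1/13))*(-1)) = 18 + (16 - 14*8/13*(-1)) = 18 + (16 + 112/13) = 18 + 320/13 = 554/13 ≈ 42.615)
-K = -1*554/13 = -554/13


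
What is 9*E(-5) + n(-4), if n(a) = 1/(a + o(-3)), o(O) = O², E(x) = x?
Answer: -224/5 ≈ -44.800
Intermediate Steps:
n(a) = 1/(9 + a) (n(a) = 1/(a + (-3)²) = 1/(a + 9) = 1/(9 + a))
9*E(-5) + n(-4) = 9*(-5) + 1/(9 - 4) = -45 + 1/5 = -45 + ⅕ = -224/5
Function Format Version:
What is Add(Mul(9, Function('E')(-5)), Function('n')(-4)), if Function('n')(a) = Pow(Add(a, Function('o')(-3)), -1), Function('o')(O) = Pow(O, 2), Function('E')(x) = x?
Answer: Rational(-224, 5) ≈ -44.800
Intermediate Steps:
Function('n')(a) = Pow(Add(9, a), -1) (Function('n')(a) = Pow(Add(a, Pow(-3, 2)), -1) = Pow(Add(a, 9), -1) = Pow(Add(9, a), -1))
Add(Mul(9, Function('E')(-5)), Function('n')(-4)) = Add(Mul(9, -5), Pow(Add(9, -4), -1)) = Add(-45, Pow(5, -1)) = Add(-45, Rational(1, 5)) = Rational(-224, 5)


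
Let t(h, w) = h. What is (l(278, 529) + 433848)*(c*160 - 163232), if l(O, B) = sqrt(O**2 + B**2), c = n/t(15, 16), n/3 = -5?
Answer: -70887292416 - 816960*sqrt(14285) ≈ -7.0985e+10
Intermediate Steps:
n = -15 (n = 3*(-5) = -15)
c = -1 (c = -15/15 = -15*1/15 = -1)
l(O, B) = sqrt(B**2 + O**2)
(l(278, 529) + 433848)*(c*160 - 163232) = (sqrt(529**2 + 278**2) + 433848)*(-1*160 - 163232) = (sqrt(279841 + 77284) + 433848)*(-160 - 163232) = (sqrt(357125) + 433848)*(-163392) = (5*sqrt(14285) + 433848)*(-163392) = (433848 + 5*sqrt(14285))*(-163392) = -70887292416 - 816960*sqrt(14285)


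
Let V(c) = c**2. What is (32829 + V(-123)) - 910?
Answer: 47048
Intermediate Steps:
(32829 + V(-123)) - 910 = (32829 + (-123)**2) - 910 = (32829 + 15129) - 910 = 47958 - 910 = 47048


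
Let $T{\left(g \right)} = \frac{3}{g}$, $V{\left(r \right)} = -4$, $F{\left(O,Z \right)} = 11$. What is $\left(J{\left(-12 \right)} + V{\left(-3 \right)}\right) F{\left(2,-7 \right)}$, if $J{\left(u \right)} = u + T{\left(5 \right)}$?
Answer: $- \frac{847}{5} \approx -169.4$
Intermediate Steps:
$J{\left(u \right)} = \frac{3}{5} + u$ ($J{\left(u \right)} = u + \frac{3}{5} = \frac{3}{5} + u$)
$\left(J{\left(-12 \right)} + V{\left(-3 \right)}\right) F{\left(2,-7 \right)} = \left(\left(\frac{3}{5} - 12\right) - 4\right) 11 = \left(- \frac{57}{5} - 4\right) 11 = \left(- \frac{77}{5}\right) 11 = - \frac{847}{5}$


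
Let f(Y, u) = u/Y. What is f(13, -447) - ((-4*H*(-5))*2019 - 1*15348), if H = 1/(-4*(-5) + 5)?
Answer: 890397/65 ≈ 13698.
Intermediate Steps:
H = 1/25 (H = 1/(20 + 5) = 1/25 ≈ 0.040000)
f(13, -447) - ((-4*H*(-5))*2019 - 1*15348) = -447/13 - ((-4*1/25*(-5))*2019 - 1*15348) = -447*1/13 - (-4/25*(-5)*2019 - 15348) = -447/13 - ((⅘)*2019 - 15348) = -447/13 - (8076/5 - 15348) = -447/13 - 1*(-68664/5) = -447/13 + 68664/5 = 890397/65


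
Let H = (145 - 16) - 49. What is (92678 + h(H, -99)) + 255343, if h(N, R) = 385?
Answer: 348406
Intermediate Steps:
H = 80 (H = 129 - 49 = 80)
(92678 + h(H, -99)) + 255343 = (92678 + 385) + 255343 = 93063 + 255343 = 348406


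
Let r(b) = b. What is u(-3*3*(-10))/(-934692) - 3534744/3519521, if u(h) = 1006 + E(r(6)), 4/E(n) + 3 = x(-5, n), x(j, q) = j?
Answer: -6614871634427/6579336245064 ≈ -1.0054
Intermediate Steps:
E(n) = -1/2 (E(n) = 4/(-3 - 5) = 4/(-8) = 4*(-1/8) = -1/2)
u(h) = 2011/2 (u(h) = 1006 - 1/2 = 2011/2)
u(-3*3*(-10))/(-934692) - 3534744/3519521 = (2011/2)/(-934692) - 3534744/3519521 = (2011/2)*(-1/934692) - 3534744*1/3519521 = -2011/1869384 - 3534744/3519521 = -6614871634427/6579336245064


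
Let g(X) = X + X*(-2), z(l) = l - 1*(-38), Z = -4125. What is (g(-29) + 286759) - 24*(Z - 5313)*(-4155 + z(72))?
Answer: -915954252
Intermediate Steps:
z(l) = 38 + l (z(l) = l + 38 = 38 + l)
g(X) = -X (g(X) = X - 2*X = -X)
(g(-29) + 286759) - 24*(Z - 5313)*(-4155 + z(72)) = (-1*(-29) + 286759) - 24*(-4125 - 5313)*(-4155 + (38 + 72)) = (29 + 286759) - (-226512)*(-4155 + 110) = 286788 - (-226512)*(-4045) = 286788 - 24*38176710 = 286788 - 916241040 = -915954252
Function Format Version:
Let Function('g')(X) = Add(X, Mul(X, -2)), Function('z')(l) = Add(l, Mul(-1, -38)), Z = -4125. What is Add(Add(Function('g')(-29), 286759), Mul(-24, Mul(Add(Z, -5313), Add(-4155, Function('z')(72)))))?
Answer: -915954252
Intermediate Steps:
Function('z')(l) = Add(38, l) (Function('z')(l) = Add(l, 38) = Add(38, l))
Function('g')(X) = Mul(-1, X) (Function('g')(X) = Add(X, Mul(-2, X)) = Mul(-1, X))
Add(Add(Function('g')(-29), 286759), Mul(-24, Mul(Add(Z, -5313), Add(-4155, Function('z')(72))))) = Add(Add(Mul(-1, -29), 286759), Mul(-24, Mul(Add(-4125, -5313), Add(-4155, Add(38, 72))))) = Add(Add(29, 286759), Mul(-24, Mul(-9438, Add(-4155, 110)))) = Add(286788, Mul(-24, Mul(-9438, -4045))) = Add(286788, Mul(-24, 38176710)) = Add(286788, -916241040) = -915954252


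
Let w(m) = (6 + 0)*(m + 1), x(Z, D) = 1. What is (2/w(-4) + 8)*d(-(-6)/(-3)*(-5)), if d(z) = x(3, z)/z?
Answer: 71/90 ≈ 0.78889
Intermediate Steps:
w(m) = 6 + 6*m (w(m) = 6*(1 + m) = 6 + 6*m)
d(z) = 1/z
(2/w(-4) + 8)*d(-(-6)/(-3)*(-5)) = (2/(6 + 6*(-4)) + 8)/((-(-6)/(-3)*(-5))) = (2/(6 - 24) + 8)/((-(-6)*(-1)/3*(-5))) = (2/(-18) + 8)/((-2*1*(-5))) = (2*(-1/18) + 8)/((-2*(-5))) = (-⅑ + 8)/10 = (71/9)*(⅒) = 71/90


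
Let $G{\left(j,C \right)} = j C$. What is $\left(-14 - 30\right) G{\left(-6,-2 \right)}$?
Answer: $-528$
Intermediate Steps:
$G{\left(j,C \right)} = C j$
$\left(-14 - 30\right) G{\left(-6,-2 \right)} = \left(-14 - 30\right) \left(\left(-2\right) \left(-6\right)\right) = \left(-44\right) 12 = -528$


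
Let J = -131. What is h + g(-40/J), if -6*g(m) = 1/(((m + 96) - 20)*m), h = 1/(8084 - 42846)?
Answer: -42782123/5956816320 ≈ -0.0071820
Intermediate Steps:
h = -1/34762 (h = 1/(-34762) = -1/34762 ≈ -2.8767e-5)
g(m) = -1/(6*m*(76 + m)) (g(m) = -1/(6*((m + 96) - 20)*m) = -1/(6*((96 + m) - 20)*m) = -1/(6*(76 + m)*m) = -1/(6*m*(76 + m)))
h + g(-40/J) = -1/34762 - 1/(6*((-40/(-131)))*(76 - 40/(-131))) = -1/34762 - 1/(6*((-40*(-1/131)))*(76 - 40*(-1/131))) = -1/34762 - 1/(6*40/131*(76 + 40/131)) = -1/34762 - ⅙*131/40/9996/131 = -1/34762 - ⅙*131/40*131/9996 = -1/34762 - 17161/2399040 = -42782123/5956816320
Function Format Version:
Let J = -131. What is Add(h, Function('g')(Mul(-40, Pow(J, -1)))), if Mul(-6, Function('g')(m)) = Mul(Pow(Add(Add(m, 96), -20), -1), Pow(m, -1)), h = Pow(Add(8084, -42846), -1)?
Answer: Rational(-42782123, 5956816320) ≈ -0.0071820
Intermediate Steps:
h = Rational(-1, 34762) (h = Pow(-34762, -1) = Rational(-1, 34762) ≈ -2.8767e-5)
Function('g')(m) = Mul(Rational(-1, 6), Pow(m, -1), Pow(Add(76, m), -1)) (Function('g')(m) = Mul(Rational(-1, 6), Mul(Pow(Add(Add(m, 96), -20), -1), Pow(m, -1))) = Mul(Rational(-1, 6), Mul(Pow(Add(Add(96, m), -20), -1), Pow(m, -1))) = Mul(Rational(-1, 6), Mul(Pow(Add(76, m), -1), Pow(m, -1))) = Mul(Rational(-1, 6), Mul(Pow(m, -1), Pow(Add(76, m), -1))) = Mul(Rational(-1, 6), Pow(m, -1), Pow(Add(76, m), -1)))
Add(h, Function('g')(Mul(-40, Pow(J, -1)))) = Add(Rational(-1, 34762), Mul(Rational(-1, 6), Pow(Mul(-40, Pow(-131, -1)), -1), Pow(Add(76, Mul(-40, Pow(-131, -1))), -1))) = Add(Rational(-1, 34762), Mul(Rational(-1, 6), Pow(Mul(-40, Rational(-1, 131)), -1), Pow(Add(76, Mul(-40, Rational(-1, 131))), -1))) = Add(Rational(-1, 34762), Mul(Rational(-1, 6), Pow(Rational(40, 131), -1), Pow(Add(76, Rational(40, 131)), -1))) = Add(Rational(-1, 34762), Mul(Rational(-1, 6), Rational(131, 40), Pow(Rational(9996, 131), -1))) = Add(Rational(-1, 34762), Mul(Rational(-1, 6), Rational(131, 40), Rational(131, 9996))) = Add(Rational(-1, 34762), Rational(-17161, 2399040)) = Rational(-42782123, 5956816320)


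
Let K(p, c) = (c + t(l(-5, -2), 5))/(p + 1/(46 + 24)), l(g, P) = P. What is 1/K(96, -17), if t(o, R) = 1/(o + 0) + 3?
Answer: -6721/1015 ≈ -6.6217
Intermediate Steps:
t(o, R) = 3 + 1/o (t(o, R) = 1/o + 3 = 3 + 1/o)
K(p, c) = (5/2 + c)/(1/70 + p) (K(p, c) = (c + (3 + 1/(-2)))/(p + 1/(46 + 24)) = (c + (3 - ½))/(p + 1/70) = (c + 5/2)/(p + 1/70) = (5/2 + c)/(1/70 + p))
1/K(96, -17) = 1/(35*(5 + 2*(-17))/(1 + 70*96)) = 1/(35*(5 - 34)/(1 + 6720)) = 1/(35*(-29)/6721) = 1/(35*(1/6721)*(-29)) = 1/(-1015/6721) = -6721/1015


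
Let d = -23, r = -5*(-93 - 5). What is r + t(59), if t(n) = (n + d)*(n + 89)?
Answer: 5818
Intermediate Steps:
r = 490 (r = -5*(-98) = 490)
t(n) = (-23 + n)*(89 + n) (t(n) = (n - 23)*(n + 89) = (-23 + n)*(89 + n))
r + t(59) = 490 + (-2047 + 59² + 66*59) = 490 + (-2047 + 3481 + 3894) = 490 + 5328 = 5818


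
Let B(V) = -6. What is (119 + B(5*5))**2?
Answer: 12769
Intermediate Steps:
(119 + B(5*5))**2 = (119 - 6)**2 = 113**2 = 12769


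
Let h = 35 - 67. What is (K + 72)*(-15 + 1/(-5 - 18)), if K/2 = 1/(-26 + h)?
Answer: -722102/667 ≈ -1082.6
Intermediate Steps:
h = -32
K = -1/29 (K = 2/(-26 - 32) = 2/(-58) = 2*(-1/58) = -1/29 ≈ -0.034483)
(K + 72)*(-15 + 1/(-5 - 18)) = (-1/29 + 72)*(-15 + 1/(-5 - 18)) = 2087*(-15 + 1/(-23))/29 = 2087*(-15 - 1/23)/29 = (2087/29)*(-346/23) = -722102/667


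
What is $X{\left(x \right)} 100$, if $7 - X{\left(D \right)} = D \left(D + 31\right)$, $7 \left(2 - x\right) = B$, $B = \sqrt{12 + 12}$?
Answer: $- \frac{291500}{49} + 1000 \sqrt{6} \approx -3499.5$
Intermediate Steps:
$B = 2 \sqrt{6}$ ($B = \sqrt{24} = 2 \sqrt{6} \approx 4.899$)
$x = 2 - \frac{2 \sqrt{6}}{7} \approx 1.3001$
$X{\left(D \right)} = 7 - D \left(31 + D\right)$ ($X{\left(D \right)} = 7 - D \left(D + 31\right) = 7 - D \left(31 + D\right)$)
$X{\left(x \right)} 100 = \left(7 - \left(2 - \frac{2 \sqrt{6}}{7}\right)^{2} - 31 \left(2 - \frac{2 \sqrt{6}}{7}\right)\right) 100 = \left(7 - \left(2 - \frac{2 \sqrt{6}}{7}\right)^{2} - \left(62 - \frac{62 \sqrt{6}}{7}\right)\right) 100 = \left(-55 - \left(2 - \frac{2 \sqrt{6}}{7}\right)^{2} + \frac{62 \sqrt{6}}{7}\right) 100 = -5500 - 100 \left(2 - \frac{2 \sqrt{6}}{7}\right)^{2} + \frac{6200 \sqrt{6}}{7}$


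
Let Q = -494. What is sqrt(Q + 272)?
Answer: I*sqrt(222) ≈ 14.9*I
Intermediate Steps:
sqrt(Q + 272) = sqrt(-494 + 272) = sqrt(-222) = I*sqrt(222)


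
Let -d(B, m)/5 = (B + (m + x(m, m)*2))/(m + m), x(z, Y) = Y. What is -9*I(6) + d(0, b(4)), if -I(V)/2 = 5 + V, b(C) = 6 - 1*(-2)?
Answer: 381/2 ≈ 190.50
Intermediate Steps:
b(C) = 8 (b(C) = 6 + 2 = 8)
I(V) = -10 - 2*V (I(V) = -2*(5 + V) = -10 - 2*V)
d(B, m) = -5*(B + 3*m)/(2*m) (d(B, m) = -5*(B + (m + m*2))/(m + m) = -5*(B + (m + 2*m))/(2*m) = -5*(B + 3*m)*1/(2*m) = -5*(B + 3*m)/(2*m))
-9*I(6) + d(0, b(4)) = -9*(-10 - 2*6) + (5/2)*(-1*0 - 3*8)/8 = -9*(-10 - 12) + (5/2)*(1/8)*(0 - 24) = -9*(-22) + (5/2)*(1/8)*(-24) = 198 - 15/2 = 381/2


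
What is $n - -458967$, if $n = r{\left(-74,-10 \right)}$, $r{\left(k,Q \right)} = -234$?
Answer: $458733$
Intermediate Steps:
$n = -234$
$n - -458967 = -234 - -458967 = -234 + 458967 = 458733$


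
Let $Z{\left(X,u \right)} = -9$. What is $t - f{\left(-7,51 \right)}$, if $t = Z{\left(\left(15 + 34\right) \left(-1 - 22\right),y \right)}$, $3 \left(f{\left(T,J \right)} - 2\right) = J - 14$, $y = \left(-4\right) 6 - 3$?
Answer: $- \frac{70}{3} \approx -23.333$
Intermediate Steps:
$y = -27$ ($y = -24 - 3 = -27$)
$f{\left(T,J \right)} = - \frac{8}{3} + \frac{J}{3}$ ($f{\left(T,J \right)} = 2 + \frac{J - 14}{3} = 2 + \frac{-14 + J}{3} = 2 + \left(- \frac{14}{3} + \frac{J}{3}\right) = - \frac{8}{3} + \frac{J}{3}$)
$t = -9$
$t - f{\left(-7,51 \right)} = -9 - \left(- \frac{8}{3} + \frac{1}{3} \cdot 51\right) = -9 - \left(- \frac{8}{3} + 17\right) = -9 - \frac{43}{3} = - \frac{70}{3}$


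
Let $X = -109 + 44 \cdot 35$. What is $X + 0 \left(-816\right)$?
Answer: $1431$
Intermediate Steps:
$X = 1431$ ($X = -109 + 1540 = 1431$)
$X + 0 \left(-816\right) = 1431 + 0 \left(-816\right) = 1431 + 0 = 1431$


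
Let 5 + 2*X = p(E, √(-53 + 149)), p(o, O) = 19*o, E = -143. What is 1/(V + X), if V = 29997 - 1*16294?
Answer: 1/12342 ≈ 8.1024e-5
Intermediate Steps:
X = -1361 (X = -5/2 + (19*(-143))/2 = -5/2 + (½)*(-2717) = -5/2 - 2717/2 = -1361)
V = 13703 (V = 29997 - 16294 = 13703)
1/(V + X) = 1/(13703 - 1361) = 1/12342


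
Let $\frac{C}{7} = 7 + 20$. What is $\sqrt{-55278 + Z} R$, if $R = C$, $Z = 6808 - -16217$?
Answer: $189 i \sqrt{32253} \approx 33943.0 i$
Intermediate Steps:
$Z = 23025$ ($Z = 6808 + 16217 = 23025$)
$C = 189$ ($C = 7 \left(7 + 20\right) = 7 \cdot 27 = 189$)
$R = 189$
$\sqrt{-55278 + Z} R = \sqrt{-55278 + 23025} \cdot 189 = \sqrt{-32253} \cdot 189 = i \sqrt{32253} \cdot 189 = 189 i \sqrt{32253}$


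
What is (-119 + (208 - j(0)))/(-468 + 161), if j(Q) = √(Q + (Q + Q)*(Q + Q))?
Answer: -89/307 ≈ -0.28990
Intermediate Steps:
j(Q) = √(Q + 4*Q²) (j(Q) = √(Q + (2*Q)*(2*Q)) = √(Q + 4*Q²))
(-119 + (208 - j(0)))/(-468 + 161) = (-119 + (208 - √(0*(1 + 4*0))))/(-468 + 161) = (-119 + (208 - √(0*(1 + 0))))/(-307) = (-119 + (208 - √(0*1)))*(-1/307) = (-119 + (208 - √0))*(-1/307) = (-119 + (208 - 1*0))*(-1/307) = (-119 + (208 + 0))*(-1/307) = (-119 + 208)*(-1/307) = 89*(-1/307) = -89/307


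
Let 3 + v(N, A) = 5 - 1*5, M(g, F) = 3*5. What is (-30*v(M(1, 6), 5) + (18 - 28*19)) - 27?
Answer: -451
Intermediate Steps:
M(g, F) = 15
v(N, A) = -3 (v(N, A) = -3 + (5 - 1*5) = -3 + (5 - 5) = -3 + 0 = -3)
(-30*v(M(1, 6), 5) + (18 - 28*19)) - 27 = (-30*(-3) + (18 - 28*19)) - 27 = (90 + (18 - 532)) - 27 = (90 - 514) - 27 = -424 - 27 = -451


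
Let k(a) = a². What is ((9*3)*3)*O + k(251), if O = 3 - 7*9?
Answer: 58141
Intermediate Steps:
O = -60 (O = 3 - 63 = -60)
((9*3)*3)*O + k(251) = ((9*3)*3)*(-60) + 251² = (27*3)*(-60) + 63001 = 81*(-60) + 63001 = -4860 + 63001 = 58141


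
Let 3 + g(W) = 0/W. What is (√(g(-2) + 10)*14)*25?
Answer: 350*√7 ≈ 926.01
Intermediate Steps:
g(W) = -3 (g(W) = -3 + 0/W = -3 + 0 = -3)
(√(g(-2) + 10)*14)*25 = (√(-3 + 10)*14)*25 = (√7*14)*25 = (14*√7)*25 = 350*√7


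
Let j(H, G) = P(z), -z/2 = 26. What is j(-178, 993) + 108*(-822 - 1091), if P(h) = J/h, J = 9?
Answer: -10743417/52 ≈ -2.0660e+5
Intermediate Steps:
z = -52 (z = -2*26 = -52)
P(h) = 9/h
j(H, G) = -9/52 (j(H, G) = 9/(-52) = 9*(-1/52) = -9/52)
j(-178, 993) + 108*(-822 - 1091) = -9/52 + 108*(-822 - 1091) = -9/52 + 108*(-1913) = -9/52 - 206604 = -10743417/52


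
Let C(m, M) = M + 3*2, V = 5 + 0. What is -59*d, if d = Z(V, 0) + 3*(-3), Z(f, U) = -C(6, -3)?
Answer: 708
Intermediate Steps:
V = 5
C(m, M) = 6 + M (C(m, M) = M + 6 = 6 + M)
Z(f, U) = -3 (Z(f, U) = -(6 - 3) = -1*3 = -3)
d = -12 (d = -3 + 3*(-3) = -3 - 9 = -12)
-59*d = -59*(-12) = 708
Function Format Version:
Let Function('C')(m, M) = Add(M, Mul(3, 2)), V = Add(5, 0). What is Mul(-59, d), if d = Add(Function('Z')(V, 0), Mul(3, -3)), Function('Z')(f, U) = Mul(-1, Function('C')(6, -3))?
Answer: 708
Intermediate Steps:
V = 5
Function('C')(m, M) = Add(6, M) (Function('C')(m, M) = Add(M, 6) = Add(6, M))
Function('Z')(f, U) = -3 (Function('Z')(f, U) = Mul(-1, Add(6, -3)) = Mul(-1, 3) = -3)
d = -12 (d = Add(-3, Mul(3, -3)) = Add(-3, -9) = -12)
Mul(-59, d) = Mul(-59, -12) = 708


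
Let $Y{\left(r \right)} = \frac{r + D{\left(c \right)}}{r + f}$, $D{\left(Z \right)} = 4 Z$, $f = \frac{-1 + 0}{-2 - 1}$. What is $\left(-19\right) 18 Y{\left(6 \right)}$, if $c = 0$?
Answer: $-324$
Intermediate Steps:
$f = \frac{1}{3}$ ($f = - \frac{1}{-3} = \left(-1\right) \left(- \frac{1}{3}\right) = \frac{1}{3} \approx 0.33333$)
$Y{\left(r \right)} = \frac{r}{\frac{1}{3} + r}$ ($Y{\left(r \right)} = \frac{r + 4 \cdot 0}{r + \frac{1}{3}} = \frac{r + 0}{\frac{1}{3} + r} = \frac{r}{\frac{1}{3} + r}$)
$\left(-19\right) 18 Y{\left(6 \right)} = \left(-19\right) 18 \cdot 3 \cdot 6 \frac{1}{1 + 3 \cdot 6} = - 342 \cdot 3 \cdot 6 \frac{1}{1 + 18} = - 342 \cdot 3 \cdot 6 \cdot \frac{1}{19} = \left(-342\right) \frac{18}{19} = -324$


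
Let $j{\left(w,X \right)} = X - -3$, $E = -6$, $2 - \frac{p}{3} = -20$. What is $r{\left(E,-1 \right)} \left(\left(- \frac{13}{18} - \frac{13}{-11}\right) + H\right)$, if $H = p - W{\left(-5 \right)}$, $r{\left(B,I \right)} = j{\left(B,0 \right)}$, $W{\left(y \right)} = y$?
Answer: $\frac{14149}{66} \approx 214.38$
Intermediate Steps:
$p = 66$ ($p = 6 - -60 = 6 + 60 = 66$)
$j{\left(w,X \right)} = 3 + X$ ($j{\left(w,X \right)} = X + 3 = 3 + X$)
$r{\left(B,I \right)} = 3$ ($r{\left(B,I \right)} = 3 + 0 = 3$)
$H = 71$ ($H = 66 - -5 = 66 + 5 = 71$)
$r{\left(E,-1 \right)} \left(\left(- \frac{13}{18} - \frac{13}{-11}\right) + H\right) = 3 \left(\left(- \frac{13}{18} - \frac{13}{-11}\right) + 71\right) = 3 \left(\left(\left(-13\right) \frac{1}{18} - - \frac{13}{11}\right) + 71\right) = 3 \left(\left(- \frac{13}{18} + \frac{13}{11}\right) + 71\right) = 3 \left(\frac{91}{198} + 71\right) = 3 \cdot \frac{14149}{198} = \frac{14149}{66}$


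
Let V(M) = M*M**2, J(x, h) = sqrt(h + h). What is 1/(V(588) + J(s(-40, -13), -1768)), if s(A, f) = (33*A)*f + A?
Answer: 12706092/2583116382599645 - I*sqrt(221)/10332465530398580 ≈ 4.9189e-9 - 1.4388e-15*I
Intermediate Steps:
s(A, f) = A + 33*A*f (s(A, f) = 33*A*f + A = A + 33*A*f)
J(x, h) = sqrt(2)*sqrt(h) (J(x, h) = sqrt(2*h) = sqrt(2)*sqrt(h))
V(M) = M**3
1/(V(588) + J(s(-40, -13), -1768)) = 1/(588**3 + sqrt(2)*sqrt(-1768)) = 1/(203297472 + sqrt(2)*(2*I*sqrt(442))) = 1/(203297472 + 4*I*sqrt(221))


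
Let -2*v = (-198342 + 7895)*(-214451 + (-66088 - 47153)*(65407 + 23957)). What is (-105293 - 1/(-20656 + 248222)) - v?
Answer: 109647067075758600668/113783 ≈ 9.6365e+14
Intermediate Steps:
v = -1927301391029225/2 (v = -(-198342 + 7895)*(-214451 + (-66088 - 47153)*(65407 + 23957))/2 = -(-190447)*(-214451 - 113241*89364)/2 = -(-190447)*(-214451 - 10119668724)/2 = -(-190447)*(-10119883175)/2 = -½*1927301391029225 = -1927301391029225/2 ≈ -9.6365e+14)
(-105293 - 1/(-20656 + 248222)) - v = (-105293 - 1/(-20656 + 248222)) - 1*(-1927301391029225/2) = (-105293 - 1/227566) + 1927301391029225/2 = -23961106839/227566 + 1927301391029225/2 = 109647067075758600668/113783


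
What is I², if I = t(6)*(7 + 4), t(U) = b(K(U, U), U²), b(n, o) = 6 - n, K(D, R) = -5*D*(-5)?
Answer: 2509056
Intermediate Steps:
K(D, R) = 25*D
t(U) = 6 - 25*U
I = -1584 (I = (6 - 25*6)*(7 + 4) = (6 - 150)*11 = -144*11 = -1584)
I² = (-1584)² = 2509056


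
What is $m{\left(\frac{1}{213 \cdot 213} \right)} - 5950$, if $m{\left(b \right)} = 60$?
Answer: $-5890$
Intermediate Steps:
$m{\left(\frac{1}{213 \cdot 213} \right)} - 5950 = 60 - 5950 = -5890$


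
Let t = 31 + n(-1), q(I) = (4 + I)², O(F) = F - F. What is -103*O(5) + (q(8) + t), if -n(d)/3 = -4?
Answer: 187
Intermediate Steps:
n(d) = 12 (n(d) = -3*(-4) = 12)
O(F) = 0
t = 43 (t = 31 + 12 = 43)
-103*O(5) + (q(8) + t) = -103*0 + ((4 + 8)² + 43) = 0 + (12² + 43) = 0 + (144 + 43) = 0 + 187 = 187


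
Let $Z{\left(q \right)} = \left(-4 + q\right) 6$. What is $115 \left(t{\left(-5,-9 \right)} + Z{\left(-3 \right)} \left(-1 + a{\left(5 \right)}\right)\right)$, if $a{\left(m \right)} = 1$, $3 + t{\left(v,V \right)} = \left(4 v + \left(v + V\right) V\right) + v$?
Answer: $11270$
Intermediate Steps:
$t{\left(v,V \right)} = -3 + 5 v + V \left(V + v\right)$ ($t{\left(v,V \right)} = -3 + \left(\left(4 v + \left(v + V\right) V\right) + v\right) = -3 + \left(\left(4 v + \left(V + v\right) V\right) + v\right) = -3 + \left(\left(4 v + V \left(V + v\right)\right) + v\right) = -3 + \left(5 v + V \left(V + v\right)\right) = -3 + 5 v + V \left(V + v\right)$)
$Z{\left(q \right)} = -24 + 6 q$
$115 \left(t{\left(-5,-9 \right)} + Z{\left(-3 \right)} \left(-1 + a{\left(5 \right)}\right)\right) = 115 \left(\left(-3 + \left(-9\right)^{2} + 5 \left(-5\right) - -45\right) + \left(-24 + 6 \left(-3\right)\right) \left(-1 + 1\right)\right) = 115 \left(\left(-3 + 81 - 25 + 45\right) + \left(-24 - 18\right) 0\right) = 115 \left(98 - 0\right) = 115 \left(98 + 0\right) = 115 \cdot 98 = 11270$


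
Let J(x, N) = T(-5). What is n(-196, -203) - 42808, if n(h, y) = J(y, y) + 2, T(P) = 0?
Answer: -42806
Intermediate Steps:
J(x, N) = 0
n(h, y) = 2 (n(h, y) = 0 + 2 = 2)
n(-196, -203) - 42808 = 2 - 42808 = -42806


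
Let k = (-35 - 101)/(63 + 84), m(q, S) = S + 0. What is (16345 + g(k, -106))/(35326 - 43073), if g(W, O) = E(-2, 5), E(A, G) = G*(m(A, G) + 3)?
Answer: -16385/7747 ≈ -2.1150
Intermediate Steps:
m(q, S) = S
k = -136/147 ≈ -0.92517
E(A, G) = G*(3 + G) (E(A, G) = G*(G + 3) = G*(3 + G))
g(W, O) = 40 (g(W, O) = 5*(3 + 5) = 5*8 = 40)
(16345 + g(k, -106))/(35326 - 43073) = (16345 + 40)/(35326 - 43073) = 16385/(-7747) = 16385*(-1/7747) = -16385/7747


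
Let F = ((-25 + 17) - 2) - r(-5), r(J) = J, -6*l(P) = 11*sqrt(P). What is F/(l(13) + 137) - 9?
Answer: -6091659/674111 - 330*sqrt(13)/674111 ≈ -9.0383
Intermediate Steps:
l(P) = -11*sqrt(P)/6
F = -5 (F = ((-25 + 17) - 2) - 1*(-5) = (-8 - 2) + 5 = -10 + 5 = -5)
F/(l(13) + 137) - 9 = -5/(-11*sqrt(13)/6 + 137) - 9 = -5/(137 - 11*sqrt(13)/6) - 9 = -9 - 5/(137 - 11*sqrt(13)/6)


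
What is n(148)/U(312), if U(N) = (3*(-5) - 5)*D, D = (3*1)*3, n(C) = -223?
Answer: 223/180 ≈ 1.2389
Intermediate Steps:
D = 9 (D = 3*3 = 9)
U(N) = -180 (U(N) = (3*(-5) - 5)*9 = (-15 - 5)*9 = -20*9 = -180)
n(148)/U(312) = -223/(-180) = -223*(-1/180) = 223/180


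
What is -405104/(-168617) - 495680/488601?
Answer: 114354144944/82386434817 ≈ 1.3880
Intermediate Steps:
-405104/(-168617) - 495680/488601 = -405104*(-1/168617) - 495680*1/488601 = 405104/168617 - 495680/488601 = 114354144944/82386434817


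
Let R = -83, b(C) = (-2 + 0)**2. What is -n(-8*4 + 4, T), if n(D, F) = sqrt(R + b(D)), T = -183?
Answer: -I*sqrt(79) ≈ -8.8882*I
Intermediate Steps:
b(C) = 4 (b(C) = (-2)**2 = 4)
n(D, F) = I*sqrt(79) (n(D, F) = sqrt(-83 + 4) = sqrt(-79) = I*sqrt(79))
-n(-8*4 + 4, T) = -I*sqrt(79)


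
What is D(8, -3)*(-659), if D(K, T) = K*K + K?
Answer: -47448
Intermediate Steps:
D(K, T) = K + K² (D(K, T) = K² + K = K + K²)
D(8, -3)*(-659) = (8*(1 + 8))*(-659) = (8*9)*(-659) = 72*(-659) = -47448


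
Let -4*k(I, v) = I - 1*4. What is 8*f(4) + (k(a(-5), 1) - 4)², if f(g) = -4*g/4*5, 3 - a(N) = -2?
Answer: -2271/16 ≈ -141.94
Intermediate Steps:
a(N) = 5 (a(N) = 3 - 1*(-2) = 3 + 2 = 5)
k(I, v) = 1 - I/4 (k(I, v) = -(I - 1*4)/4 = -(I - 4)/4 = -(-4 + I)/4 = 1 - I/4)
f(g) = -5*g (f(g) = -4*g/4*5 = -g*5 = -5*g)
8*f(4) + (k(a(-5), 1) - 4)² = 8*(-5*4) + ((1 - ¼*5) - 4)² = 8*(-20) + ((1 - 5/4) - 4)² = -160 + (-¼ - 4)² = -160 + (-17/4)² = -160 + 289/16 = -2271/16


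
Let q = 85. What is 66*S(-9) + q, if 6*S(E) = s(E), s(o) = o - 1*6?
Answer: -80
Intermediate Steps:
s(o) = -6 + o (s(o) = o - 6 = -6 + o)
S(E) = -1 + E/6 (S(E) = (-6 + E)/6 = -1 + E/6)
66*S(-9) + q = 66*(-1 + (1/6)*(-9)) + 85 = 66*(-1 - 3/2) + 85 = 66*(-5/2) + 85 = -165 + 85 = -80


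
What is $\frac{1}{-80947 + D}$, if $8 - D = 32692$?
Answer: $- \frac{1}{113631} \approx -8.8004 \cdot 10^{-6}$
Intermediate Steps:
$D = -32684$ ($D = 8 - 32692 = -32684$)
$\frac{1}{-80947 + D} = \frac{1}{-80947 - 32684} = \frac{1}{-113631} = - \frac{1}{113631}$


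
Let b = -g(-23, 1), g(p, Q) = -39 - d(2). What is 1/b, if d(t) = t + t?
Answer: 1/43 ≈ 0.023256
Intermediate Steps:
d(t) = 2*t
g(p, Q) = -43 (g(p, Q) = -39 - 2*2 = -39 - 1*4 = -39 - 4 = -43)
b = 43 (b = -1*(-43) = 43)
1/b = 1/43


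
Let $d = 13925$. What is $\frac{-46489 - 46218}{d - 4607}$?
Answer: $- \frac{92707}{9318} \approx -9.9492$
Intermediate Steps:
$\frac{-46489 - 46218}{d - 4607} = \frac{-46489 - 46218}{13925 - 4607} = - \frac{92707}{9318}$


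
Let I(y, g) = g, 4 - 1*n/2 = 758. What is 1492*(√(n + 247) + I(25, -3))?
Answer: -4476 + 1492*I*√1261 ≈ -4476.0 + 52982.0*I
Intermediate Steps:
n = -1508 (n = 8 - 2*758 = 8 - 1516 = -1508)
1492*(√(n + 247) + I(25, -3)) = 1492*(√(-1508 + 247) - 3) = 1492*(√(-1261) - 3) = 1492*(I*√1261 - 3) = 1492*(-3 + I*√1261) = -4476 + 1492*I*√1261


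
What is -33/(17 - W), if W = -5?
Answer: -3/2 ≈ -1.5000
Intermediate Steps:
-33/(17 - W) = -33/(17 - 1*(-5)) = -33/(17 + 5) = -33/22 = (1/22)*(-33) = -3/2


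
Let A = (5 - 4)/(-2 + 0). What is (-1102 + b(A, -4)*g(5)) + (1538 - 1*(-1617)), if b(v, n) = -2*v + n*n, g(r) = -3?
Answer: 2002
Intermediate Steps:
A = -½ (A = 1/(-2) = 1*(-½) = -½ ≈ -0.50000)
b(v, n) = n² - 2*v (b(v, n) = -2*v + n² = n² - 2*v)
(-1102 + b(A, -4)*g(5)) + (1538 - 1*(-1617)) = (-1102 + ((-4)² - 2*(-½))*(-3)) + (1538 - 1*(-1617)) = (-1102 + (16 + 1)*(-3)) + (1538 + 1617) = (-1102 + 17*(-3)) + 3155 = (-1102 - 51) + 3155 = -1153 + 3155 = 2002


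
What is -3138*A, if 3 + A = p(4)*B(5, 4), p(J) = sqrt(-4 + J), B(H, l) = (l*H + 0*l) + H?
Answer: 9414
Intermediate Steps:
B(H, l) = H + H*l (B(H, l) = (H*l + 0) + H = H*l + H = H + H*l)
A = -3 (A = -3 + sqrt(-4 + 4)*(5*(1 + 4)) = -3 + sqrt(0)*(5*5) = -3 + 0*25 = -3 + 0 = -3)
-3138*A = -3138*(-3) = 9414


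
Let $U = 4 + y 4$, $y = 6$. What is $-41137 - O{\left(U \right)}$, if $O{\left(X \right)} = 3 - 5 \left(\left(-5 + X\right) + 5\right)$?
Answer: $-41000$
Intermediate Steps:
$U = 28$ ($U = 4 + 6 \cdot 4 = 4 + 24 = 28$)
$O{\left(X \right)} = 3 - 5 X$
$-41137 - O{\left(U \right)} = -41137 - \left(3 - 140\right) = -41137 - -137 = -41137 + 137 = -41000$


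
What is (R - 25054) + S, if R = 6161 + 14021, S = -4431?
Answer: -9303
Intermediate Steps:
R = 20182
(R - 25054) + S = (20182 - 25054) - 4431 = -4872 - 4431 = -9303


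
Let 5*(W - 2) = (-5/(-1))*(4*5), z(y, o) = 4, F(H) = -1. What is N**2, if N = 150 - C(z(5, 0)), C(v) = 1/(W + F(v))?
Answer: 9916201/441 ≈ 22486.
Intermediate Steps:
W = 22 (W = 2 + ((-5/(-1))*(4*5))/5 = 2 + (-5*(-1)*20)/5 = 2 + (5*20)/5 = 2 + (1/5)*100 = 2 + 20 = 22)
C(v) = 1/21 (C(v) = 1/(22 - 1) = 1/21)
N = 3149/21 (N = 150 - 1*1/21 = 150 - 1/21 = 3149/21 ≈ 149.95)
N**2 = (3149/21)**2 = 9916201/441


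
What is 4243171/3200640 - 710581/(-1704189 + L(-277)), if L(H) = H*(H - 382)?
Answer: 4365459075653/2435120526720 ≈ 1.7927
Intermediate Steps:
L(H) = H*(-382 + H)
4243171/3200640 - 710581/(-1704189 + L(-277)) = 4243171/3200640 - 710581/(-1704189 - 277*(-382 - 277)) = 4243171*(1/3200640) - 710581/(-1704189 - 277*(-659)) = 4243171/3200640 - 710581/(-1704189 + 182543) = 4243171/3200640 - 710581/(-1521646) = 4243171/3200640 - 710581*(-1/1521646) = 4243171/3200640 + 710581/1521646 = 4365459075653/2435120526720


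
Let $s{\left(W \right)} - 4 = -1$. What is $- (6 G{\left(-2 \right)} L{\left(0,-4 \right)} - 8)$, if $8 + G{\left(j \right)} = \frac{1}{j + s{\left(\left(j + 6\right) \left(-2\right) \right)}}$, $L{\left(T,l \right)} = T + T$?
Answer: $8$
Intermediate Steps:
$L{\left(T,l \right)} = 2 T$
$s{\left(W \right)} = 3$ ($s{\left(W \right)} = 4 - 1 = 3$)
$G{\left(j \right)} = -8 + \frac{1}{3 + j}$ ($G{\left(j \right)} = -8 + \frac{1}{j + 3} = -8 + \frac{1}{3 + j}$)
$- (6 G{\left(-2 \right)} L{\left(0,-4 \right)} - 8) = - (6 \frac{-23 - -16}{3 - 2} \cdot 2 \cdot 0 - 8) = - (6 \frac{-23 + 16}{1} \cdot 0 - 8) = - (6 \cdot 1 \left(-7\right) 0 - 8) = - (6 \left(-7\right) 0 - 8) = - (\left(-42\right) 0 - 8) = - (0 - 8) = \left(-1\right) \left(-8\right) = 8$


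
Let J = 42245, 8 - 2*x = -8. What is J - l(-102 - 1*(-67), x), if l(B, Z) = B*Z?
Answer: 42525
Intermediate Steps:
x = 8 (x = 4 - ½*(-8) = 4 + 4 = 8)
J - l(-102 - 1*(-67), x) = 42245 - (-102 - 1*(-67))*8 = 42245 - (-102 + 67)*8 = 42245 - (-35)*8 = 42245 - 1*(-280) = 42245 + 280 = 42525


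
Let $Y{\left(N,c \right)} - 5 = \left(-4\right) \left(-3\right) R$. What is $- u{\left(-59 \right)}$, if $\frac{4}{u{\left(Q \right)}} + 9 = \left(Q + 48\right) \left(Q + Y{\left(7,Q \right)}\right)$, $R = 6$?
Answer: $\frac{4}{207} \approx 0.019324$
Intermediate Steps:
$Y{\left(N,c \right)} = 77$ ($Y{\left(N,c \right)} = 5 + \left(-4\right) \left(-3\right) 6 = 5 + 12 \cdot 6 = 5 + 72 = 77$)
$u{\left(Q \right)} = \frac{4}{-9 + \left(48 + Q\right) \left(77 + Q\right)}$ ($u{\left(Q \right)} = \frac{4}{-9 + \left(Q + 48\right) \left(Q + 77\right)} = \frac{4}{-9 + \left(48 + Q\right) \left(77 + Q\right)}$)
$- u{\left(-59 \right)} = - \frac{4}{3687 + \left(-59\right)^{2} + 125 \left(-59\right)} = - \frac{4}{3687 + 3481 - 7375} = - \frac{4}{-207} = - \frac{4 \left(-1\right)}{207} = \left(-1\right) \left(- \frac{4}{207}\right) = \frac{4}{207}$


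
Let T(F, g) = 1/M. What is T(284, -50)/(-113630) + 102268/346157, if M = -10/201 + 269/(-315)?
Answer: 44329832328161/150042789428686 ≈ 0.29545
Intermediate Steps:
M = -19073/21105 (M = -10*1/201 + 269*(-1/315) = -10/201 - 269/315 = -19073/21105 ≈ -0.90372)
T(F, g) = -21105/19073 (T(F, g) = 1/(-19073/21105) = -21105/19073)
T(284, -50)/(-113630) + 102268/346157 = -21105/19073/(-113630) + 102268/346157 = -21105/19073*(-1/113630) + 102268*(1/346157) = 4221/433452998 + 102268/346157 = 44329832328161/150042789428686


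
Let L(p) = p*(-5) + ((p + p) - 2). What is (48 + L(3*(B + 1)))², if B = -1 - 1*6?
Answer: 10000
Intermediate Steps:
B = -7 (B = -1 - 6 = -7)
L(p) = -2 - 3*p (L(p) = -5*p + (2*p - 2) = -5*p + (-2 + 2*p) = -2 - 3*p)
(48 + L(3*(B + 1)))² = (48 + (-2 - 9*(-7 + 1)))² = (48 + (-2 - 9*(-6)))² = (48 + (-2 - 3*(-18)))² = (48 + (-2 + 54))² = (48 + 52)² = 100² = 10000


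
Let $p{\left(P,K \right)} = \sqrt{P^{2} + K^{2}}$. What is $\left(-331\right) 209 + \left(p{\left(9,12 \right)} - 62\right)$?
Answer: $-69226$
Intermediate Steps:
$p{\left(P,K \right)} = \sqrt{K^{2} + P^{2}}$
$\left(-331\right) 209 + \left(p{\left(9,12 \right)} - 62\right) = \left(-331\right) 209 + \left(\sqrt{12^{2} + 9^{2}} - 62\right) = -69179 - \left(62 - \sqrt{144 + 81}\right) = -69179 - \left(62 - \sqrt{225}\right) = -69179 + \left(15 - 62\right) = -69179 - 47 = -69226$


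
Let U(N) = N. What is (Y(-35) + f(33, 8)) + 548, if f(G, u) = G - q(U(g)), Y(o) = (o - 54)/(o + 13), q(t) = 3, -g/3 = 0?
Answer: 12805/22 ≈ 582.04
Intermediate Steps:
g = 0 (g = -3*0 = 0)
Y(o) = (-54 + o)/(13 + o)
f(G, u) = -3 + G (f(G, u) = G - 1*3 = G - 3 = -3 + G)
(Y(-35) + f(33, 8)) + 548 = ((-54 - 35)/(13 - 35) + (-3 + 33)) + 548 = (-89/(-22) + 30) + 548 = (-1/22*(-89) + 30) + 548 = (89/22 + 30) + 548 = 749/22 + 548 = 12805/22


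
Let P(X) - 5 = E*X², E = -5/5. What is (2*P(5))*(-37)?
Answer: 1480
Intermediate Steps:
E = -1 (E = -5*⅕ = -1)
P(X) = 5 - X²
(2*P(5))*(-37) = (2*(5 - 1*5²))*(-37) = (2*(5 - 1*25))*(-37) = (2*(5 - 25))*(-37) = (2*(-20))*(-37) = -40*(-37) = 1480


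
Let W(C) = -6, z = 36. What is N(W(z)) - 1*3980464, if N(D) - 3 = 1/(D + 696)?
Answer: -2746518089/690 ≈ -3.9805e+6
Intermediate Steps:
N(D) = 3 + 1/(696 + D) (N(D) = 3 + 1/(D + 696) = 3 + 1/(696 + D))
N(W(z)) - 1*3980464 = (2089 + 3*(-6))/(696 - 6) - 1*3980464 = (2089 - 18)/690 - 3980464 = (1/690)*2071 - 3980464 = 2071/690 - 3980464 = -2746518089/690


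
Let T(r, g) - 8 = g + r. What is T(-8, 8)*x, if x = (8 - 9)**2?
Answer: 8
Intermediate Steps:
T(r, g) = 8 + g + r (T(r, g) = 8 + (g + r) = 8 + g + r)
x = 1 (x = (-1)**2 = 1)
T(-8, 8)*x = (8 + 8 - 8)*1 = 8*1 = 8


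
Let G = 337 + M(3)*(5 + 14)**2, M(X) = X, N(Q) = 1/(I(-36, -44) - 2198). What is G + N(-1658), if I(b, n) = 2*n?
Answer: 3246119/2286 ≈ 1420.0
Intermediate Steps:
N(Q) = -1/2286 (N(Q) = 1/(2*(-44) - 2198) = 1/(-88 - 2198) = 1/(-2286) = -1/2286)
G = 1420 (G = 337 + 3*(5 + 14)**2 = 337 + 3*19**2 = 337 + 3*361 = 337 + 1083 = 1420)
G + N(-1658) = 1420 - 1/2286 = 3246119/2286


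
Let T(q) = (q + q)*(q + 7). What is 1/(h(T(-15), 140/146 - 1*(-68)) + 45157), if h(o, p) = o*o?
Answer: 1/102757 ≈ 9.7317e-6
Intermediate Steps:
T(q) = 2*q*(7 + q) (T(q) = (2*q)*(7 + q) = 2*q*(7 + q))
h(o, p) = o**2
1/(h(T(-15), 140/146 - 1*(-68)) + 45157) = 1/((2*(-15)*(7 - 15))**2 + 45157) = 1/((2*(-15)*(-8))**2 + 45157) = 1/(240**2 + 45157) = 1/(57600 + 45157) = 1/102757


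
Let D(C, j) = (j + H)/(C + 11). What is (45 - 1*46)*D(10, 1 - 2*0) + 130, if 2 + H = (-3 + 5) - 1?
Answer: 130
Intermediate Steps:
H = -1 (H = -2 + ((-3 + 5) - 1) = -2 + (2 - 1) = -2 + 1 = -1)
D(C, j) = (-1 + j)/(11 + C) (D(C, j) = (j - 1)/(C + 11) = (-1 + j)/(11 + C))
(45 - 1*46)*D(10, 1 - 2*0) + 130 = (45 - 1*46)*((-1 + (1 - 2*0))/(11 + 10)) + 130 = (45 - 46)*((-1 + (1 + 0))/21) + 130 = -(-1 + 1)/21 + 130 = -0/21 + 130 = -1*0 + 130 = 0 + 130 = 130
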